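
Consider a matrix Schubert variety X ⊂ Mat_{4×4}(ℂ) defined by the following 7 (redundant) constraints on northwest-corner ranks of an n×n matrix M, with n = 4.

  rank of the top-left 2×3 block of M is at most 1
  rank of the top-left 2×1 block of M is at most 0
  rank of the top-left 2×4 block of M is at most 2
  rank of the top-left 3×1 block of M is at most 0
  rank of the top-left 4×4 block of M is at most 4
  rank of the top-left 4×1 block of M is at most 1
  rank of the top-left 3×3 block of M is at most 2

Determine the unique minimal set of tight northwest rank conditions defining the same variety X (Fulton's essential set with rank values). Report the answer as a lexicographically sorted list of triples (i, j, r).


Rank table r_w(4×4) implied by the 7 constraints:

  i=1: 0 | 1 | 1 | 1
  i=2: 0 | 1 | 1 | 2
  i=3: 0 | 1 | 2 | 3
  i=4: 1 | 2 | 3 | 4

giving w = (2, 4, 3, 1) via Δ²R.

2 SE-corners of the 4-cell Rothe diagram give Ess(w):

[(2, 3, 1), (3, 1, 0)]


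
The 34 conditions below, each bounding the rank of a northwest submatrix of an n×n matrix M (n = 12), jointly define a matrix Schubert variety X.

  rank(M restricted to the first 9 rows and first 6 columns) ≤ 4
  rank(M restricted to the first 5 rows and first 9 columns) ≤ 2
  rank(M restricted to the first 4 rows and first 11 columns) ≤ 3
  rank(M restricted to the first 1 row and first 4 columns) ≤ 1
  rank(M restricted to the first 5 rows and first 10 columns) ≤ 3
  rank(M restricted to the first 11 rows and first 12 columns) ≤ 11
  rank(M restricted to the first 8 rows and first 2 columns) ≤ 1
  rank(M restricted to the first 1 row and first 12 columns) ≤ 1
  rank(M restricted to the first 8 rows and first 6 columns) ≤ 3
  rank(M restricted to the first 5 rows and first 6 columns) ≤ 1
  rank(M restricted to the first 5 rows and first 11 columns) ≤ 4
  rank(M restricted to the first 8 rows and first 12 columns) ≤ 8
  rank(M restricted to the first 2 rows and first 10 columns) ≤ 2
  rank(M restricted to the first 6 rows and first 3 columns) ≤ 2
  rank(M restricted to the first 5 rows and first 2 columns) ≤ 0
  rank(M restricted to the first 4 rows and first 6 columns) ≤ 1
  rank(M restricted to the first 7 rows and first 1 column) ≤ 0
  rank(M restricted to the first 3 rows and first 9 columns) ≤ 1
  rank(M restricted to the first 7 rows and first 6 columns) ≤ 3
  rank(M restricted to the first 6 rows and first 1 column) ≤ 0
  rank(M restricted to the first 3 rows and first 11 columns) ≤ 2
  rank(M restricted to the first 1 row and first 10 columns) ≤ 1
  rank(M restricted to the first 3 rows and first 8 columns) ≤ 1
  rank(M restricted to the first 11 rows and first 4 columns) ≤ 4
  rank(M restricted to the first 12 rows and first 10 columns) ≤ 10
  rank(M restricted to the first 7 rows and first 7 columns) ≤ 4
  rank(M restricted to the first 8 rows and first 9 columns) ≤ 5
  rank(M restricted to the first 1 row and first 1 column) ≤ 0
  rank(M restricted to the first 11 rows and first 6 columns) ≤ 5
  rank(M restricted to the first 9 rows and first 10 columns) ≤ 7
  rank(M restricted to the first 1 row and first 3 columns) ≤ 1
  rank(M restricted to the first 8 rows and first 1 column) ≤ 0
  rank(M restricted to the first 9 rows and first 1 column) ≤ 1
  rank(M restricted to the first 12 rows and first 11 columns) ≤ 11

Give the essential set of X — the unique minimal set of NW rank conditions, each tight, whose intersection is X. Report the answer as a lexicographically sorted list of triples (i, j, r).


Computing R[i][j] = min implied NW-rank bound (n=12, 34 conditions):

  i=1: 0  0  1  1  1  1  1  1  1  1  1  1
  i=2: 0  0  1  1  1  1  1  1  1  2  2  2
  i=3: 0  0  1  1  1  1  1  1  1  2  2  3
  i=4: 0  0  1  1  1  1  2  2  2  3  3  4
  i=5: 0  0  1  1  1  1  2  2  2  3  4  5
  i=6: 0  1  2  2  2  2  3  3  3  4  5  6
  i=7: 0  1  2  3  3  3  4  4  4  5  6  7
  i=8: 0  1  2  3  3  3  4  5  5  6  7  8
  i=9: 1  2  3  4  4  4  5  6  6  7  8  9
  i=10: 1  2  3  4  5  5  6  7  7  8  9  10
  i=11: 1  2  3  4  5  5  6  7  8  9  10  11
  i=12: 1  2  3  4  5  6  7  8  9  10  11  12

second differences of R give the permutation w = (3, 10, 12, 7, 11, 2, 4, 8, 1, 5, 9, 6).

ℓ(w)=37; the 8 essential cells (i,j,r):

[(3, 9, 1), (3, 11, 2), (5, 2, 0), (5, 6, 1), (5, 9, 2), (8, 1, 0), (8, 6, 3), (11, 6, 5)]


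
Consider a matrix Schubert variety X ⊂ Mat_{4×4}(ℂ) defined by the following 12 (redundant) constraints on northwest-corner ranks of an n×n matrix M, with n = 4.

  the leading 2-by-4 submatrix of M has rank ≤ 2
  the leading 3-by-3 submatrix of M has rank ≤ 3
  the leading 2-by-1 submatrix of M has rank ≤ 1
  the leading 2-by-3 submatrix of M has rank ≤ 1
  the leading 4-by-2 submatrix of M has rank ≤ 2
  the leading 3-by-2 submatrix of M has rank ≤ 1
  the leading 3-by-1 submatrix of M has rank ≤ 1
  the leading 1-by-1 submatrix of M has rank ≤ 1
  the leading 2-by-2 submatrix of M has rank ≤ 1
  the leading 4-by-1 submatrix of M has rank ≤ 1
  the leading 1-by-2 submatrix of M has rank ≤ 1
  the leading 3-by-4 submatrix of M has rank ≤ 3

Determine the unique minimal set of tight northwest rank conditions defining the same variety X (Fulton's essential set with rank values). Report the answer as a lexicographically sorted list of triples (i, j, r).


Reconstructing r_w from the 12 given conditions:

  i=1: 1 | 1 | 1 | 1
  i=2: 1 | 1 | 1 | 2
  i=3: 1 | 1 | 2 | 3
  i=4: 1 | 2 | 3 | 4

second differences of R give the permutation w = (1, 4, 3, 2).

2 SE-corners of the 3-cell Rothe diagram give Ess(w):

[(2, 3, 1), (3, 2, 1)]


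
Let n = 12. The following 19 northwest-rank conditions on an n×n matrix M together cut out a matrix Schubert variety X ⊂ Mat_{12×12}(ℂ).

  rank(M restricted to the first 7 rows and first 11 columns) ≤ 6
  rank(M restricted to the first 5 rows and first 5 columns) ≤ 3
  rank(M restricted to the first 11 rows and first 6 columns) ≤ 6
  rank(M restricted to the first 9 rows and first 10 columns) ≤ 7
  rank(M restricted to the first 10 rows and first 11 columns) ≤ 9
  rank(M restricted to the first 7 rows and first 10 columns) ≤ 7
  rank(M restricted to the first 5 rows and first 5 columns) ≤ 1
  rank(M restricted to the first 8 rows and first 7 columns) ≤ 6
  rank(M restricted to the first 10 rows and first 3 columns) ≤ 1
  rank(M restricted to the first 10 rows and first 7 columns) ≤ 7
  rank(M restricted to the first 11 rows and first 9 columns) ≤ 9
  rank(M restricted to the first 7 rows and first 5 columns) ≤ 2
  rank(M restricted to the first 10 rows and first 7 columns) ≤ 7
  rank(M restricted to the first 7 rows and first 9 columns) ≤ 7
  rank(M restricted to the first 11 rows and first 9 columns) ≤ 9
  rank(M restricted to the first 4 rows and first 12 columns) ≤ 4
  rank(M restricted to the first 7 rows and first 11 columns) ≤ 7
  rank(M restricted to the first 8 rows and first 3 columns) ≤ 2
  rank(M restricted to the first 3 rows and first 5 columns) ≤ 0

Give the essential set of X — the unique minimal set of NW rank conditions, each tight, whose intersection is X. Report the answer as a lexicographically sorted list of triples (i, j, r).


Propagating the 19 rank bounds to every northwest block:

  0 0 0 0 0 1 1 1 1 1 1 1
  0 0 0 0 0 1 2 2 2 2 2 2
  0 0 0 0 0 1 2 3 3 3 3 3
  1 1 1 1 1 2 3 4 4 4 4 4
  1 1 1 1 1 2 3 4 5 5 5 5
  1 1 1 2 2 3 4 5 6 6 6 6
  1 1 1 2 2 3 4 5 6 6 6 7
  1 1 1 2 3 4 5 6 7 7 7 8
  1 1 1 2 3 4 5 6 7 7 8 9
  1 1 1 2 3 4 5 6 7 8 9 10
  1 2 2 3 4 5 6 7 8 9 10 11
  1 2 3 4 5 6 7 8 9 10 11 12

reading off 1-entries of Δ²R: w = (6, 7, 8, 1, 9, 4, 12, 5, 11, 10, 2, 3).

|D(w)|=33, |Ess(w)|=6:

[(3, 5, 0), (5, 5, 1), (7, 5, 2), (7, 11, 6), (9, 10, 7), (10, 3, 1)]


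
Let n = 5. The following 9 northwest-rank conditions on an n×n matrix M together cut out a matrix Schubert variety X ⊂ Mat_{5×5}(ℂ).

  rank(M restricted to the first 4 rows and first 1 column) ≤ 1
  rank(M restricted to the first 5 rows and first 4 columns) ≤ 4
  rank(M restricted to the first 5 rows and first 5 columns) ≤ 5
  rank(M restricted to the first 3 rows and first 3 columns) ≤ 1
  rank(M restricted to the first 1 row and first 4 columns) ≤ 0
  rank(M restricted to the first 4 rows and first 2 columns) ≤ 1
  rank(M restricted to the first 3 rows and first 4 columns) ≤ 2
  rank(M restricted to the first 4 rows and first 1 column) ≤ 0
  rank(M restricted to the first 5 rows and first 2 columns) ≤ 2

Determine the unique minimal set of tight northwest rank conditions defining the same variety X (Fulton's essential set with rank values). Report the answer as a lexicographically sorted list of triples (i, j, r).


Reconstructing r_w from the 9 given conditions:

  R[1]: 0 | 0 | 0 | 0 | 1
  R[2]: 0 | 1 | 1 | 1 | 2
  R[3]: 0 | 1 | 1 | 2 | 3
  R[4]: 0 | 1 | 2 | 3 | 4
  R[5]: 1 | 2 | 3 | 4 | 5

hence w(1..5) = (5, 2, 4, 3, 1).

Fulton essential set (3 of the 8 Rothe cells):

[(1, 4, 0), (3, 3, 1), (4, 1, 0)]


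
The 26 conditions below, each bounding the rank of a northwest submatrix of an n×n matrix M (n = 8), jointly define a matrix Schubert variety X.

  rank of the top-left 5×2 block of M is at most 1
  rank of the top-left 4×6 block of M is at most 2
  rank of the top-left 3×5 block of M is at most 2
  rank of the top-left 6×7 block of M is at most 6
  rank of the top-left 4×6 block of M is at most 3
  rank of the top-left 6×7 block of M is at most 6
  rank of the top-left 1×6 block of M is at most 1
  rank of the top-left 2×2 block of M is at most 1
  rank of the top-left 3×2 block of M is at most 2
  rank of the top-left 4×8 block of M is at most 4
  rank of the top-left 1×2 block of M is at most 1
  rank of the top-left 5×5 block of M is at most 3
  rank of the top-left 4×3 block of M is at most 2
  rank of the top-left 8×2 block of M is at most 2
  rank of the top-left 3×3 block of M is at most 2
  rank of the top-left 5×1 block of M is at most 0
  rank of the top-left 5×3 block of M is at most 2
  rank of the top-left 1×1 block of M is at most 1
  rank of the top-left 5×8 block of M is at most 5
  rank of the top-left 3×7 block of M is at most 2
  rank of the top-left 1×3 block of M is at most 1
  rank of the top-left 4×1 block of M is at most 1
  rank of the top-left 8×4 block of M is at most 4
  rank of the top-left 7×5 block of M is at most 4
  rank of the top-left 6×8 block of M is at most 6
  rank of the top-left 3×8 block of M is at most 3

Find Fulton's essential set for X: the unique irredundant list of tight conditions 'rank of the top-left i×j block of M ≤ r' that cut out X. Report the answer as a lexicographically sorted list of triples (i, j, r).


The tightest implied rank at each (i,j), from the 26 conditions:

  0  1  1  1  1  1  1  1
  0  1  2  2  2  2  2  2
  0  1  2  2  2  2  2  3
  0  1  2  2  2  2  3  4
  0  1  2  3  3  3  4  5
  1  2  3  4  4  4  5  6
  1  2  3  4  4  5  6  7
  1  2  3  4  5  6  7  8

second differences of R give the permutation w = (2, 3, 8, 7, 4, 1, 6, 5).

ℓ(w)=13; the 4 essential cells (i,j,r):

[(3, 7, 2), (4, 6, 2), (5, 1, 0), (7, 5, 4)]


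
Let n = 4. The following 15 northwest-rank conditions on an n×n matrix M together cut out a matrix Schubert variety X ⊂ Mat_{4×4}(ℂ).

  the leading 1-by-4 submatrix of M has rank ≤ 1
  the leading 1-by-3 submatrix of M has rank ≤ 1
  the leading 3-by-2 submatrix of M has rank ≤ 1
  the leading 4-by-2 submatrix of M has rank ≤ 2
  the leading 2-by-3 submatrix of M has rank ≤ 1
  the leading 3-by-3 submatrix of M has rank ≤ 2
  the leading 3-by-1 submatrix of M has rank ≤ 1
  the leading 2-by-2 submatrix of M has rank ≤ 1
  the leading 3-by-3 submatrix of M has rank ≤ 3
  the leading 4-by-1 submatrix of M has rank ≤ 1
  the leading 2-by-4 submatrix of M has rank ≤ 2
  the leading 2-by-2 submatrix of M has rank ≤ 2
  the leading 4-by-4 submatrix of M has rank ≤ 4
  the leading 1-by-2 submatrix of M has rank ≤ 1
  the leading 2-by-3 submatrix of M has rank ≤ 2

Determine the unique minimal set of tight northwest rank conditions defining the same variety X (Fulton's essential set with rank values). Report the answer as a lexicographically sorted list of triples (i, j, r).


Reconstructing r_w from the 15 given conditions:

  i=1: 1  1  1  1
  i=2: 1  1  1  2
  i=3: 1  1  2  3
  i=4: 1  2  3  4

the unique w with this rank table is (1, 4, 3, 2).

Rothe diagram D(w) (3 cells), 2 SE-corners (essential conditions):

[(2, 3, 1), (3, 2, 1)]


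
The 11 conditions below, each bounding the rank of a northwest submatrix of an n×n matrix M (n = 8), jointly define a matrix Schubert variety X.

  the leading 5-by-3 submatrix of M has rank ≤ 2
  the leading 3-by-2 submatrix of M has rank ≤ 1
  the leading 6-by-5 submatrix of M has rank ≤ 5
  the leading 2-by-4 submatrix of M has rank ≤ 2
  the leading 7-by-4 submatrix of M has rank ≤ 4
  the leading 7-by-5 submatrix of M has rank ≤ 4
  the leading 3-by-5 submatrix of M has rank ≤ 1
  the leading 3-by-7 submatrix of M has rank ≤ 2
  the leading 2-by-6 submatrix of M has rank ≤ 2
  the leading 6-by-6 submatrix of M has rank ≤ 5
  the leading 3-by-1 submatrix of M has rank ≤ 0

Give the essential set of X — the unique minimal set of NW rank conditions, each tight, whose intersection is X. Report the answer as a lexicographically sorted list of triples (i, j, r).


Rank table r_w(8×8) implied by the 11 constraints:

  i=1: 0 | 1 | 1 | 1 | 1 | 1 | 1 | 1
  i=2: 0 | 1 | 1 | 1 | 1 | 2 | 2 | 2
  i=3: 0 | 1 | 1 | 1 | 1 | 2 | 2 | 3
  i=4: 1 | 2 | 2 | 2 | 2 | 3 | 3 | 4
  i=5: 1 | 2 | 2 | 3 | 3 | 4 | 4 | 5
  i=6: 1 | 2 | 3 | 4 | 4 | 5 | 5 | 6
  i=7: 1 | 2 | 3 | 4 | 4 | 5 | 6 | 7
  i=8: 1 | 2 | 3 | 4 | 5 | 6 | 7 | 8

so w = (2, 6, 8, 1, 4, 3, 7, 5).

Rothe diagram D(w) (12 cells), 5 SE-corners (essential conditions):

[(3, 1, 0), (3, 5, 1), (3, 7, 2), (5, 3, 2), (7, 5, 4)]


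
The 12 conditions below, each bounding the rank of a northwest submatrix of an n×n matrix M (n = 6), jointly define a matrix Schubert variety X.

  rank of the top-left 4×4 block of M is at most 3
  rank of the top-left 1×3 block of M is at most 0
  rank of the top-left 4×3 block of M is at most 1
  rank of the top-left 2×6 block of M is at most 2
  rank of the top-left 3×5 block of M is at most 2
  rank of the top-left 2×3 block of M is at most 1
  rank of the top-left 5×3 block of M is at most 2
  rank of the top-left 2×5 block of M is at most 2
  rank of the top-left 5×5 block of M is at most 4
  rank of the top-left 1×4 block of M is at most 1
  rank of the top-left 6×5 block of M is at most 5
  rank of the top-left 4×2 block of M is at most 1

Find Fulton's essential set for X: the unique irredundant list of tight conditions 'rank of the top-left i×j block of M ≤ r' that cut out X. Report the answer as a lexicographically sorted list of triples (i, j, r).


Propagating the 12 rank bounds to every northwest block:

  row 1: 0 0 0 1 1 1
  row 2: 1 1 1 2 2 2
  row 3: 1 1 1 2 2 3
  row 4: 1 1 1 2 3 4
  row 5: 1 2 2 3 4 5
  row 6: 1 2 3 4 5 6

so w = (4, 1, 6, 5, 2, 3).

|D(w)|=8, |Ess(w)|=3:

[(1, 3, 0), (3, 5, 2), (4, 3, 1)]


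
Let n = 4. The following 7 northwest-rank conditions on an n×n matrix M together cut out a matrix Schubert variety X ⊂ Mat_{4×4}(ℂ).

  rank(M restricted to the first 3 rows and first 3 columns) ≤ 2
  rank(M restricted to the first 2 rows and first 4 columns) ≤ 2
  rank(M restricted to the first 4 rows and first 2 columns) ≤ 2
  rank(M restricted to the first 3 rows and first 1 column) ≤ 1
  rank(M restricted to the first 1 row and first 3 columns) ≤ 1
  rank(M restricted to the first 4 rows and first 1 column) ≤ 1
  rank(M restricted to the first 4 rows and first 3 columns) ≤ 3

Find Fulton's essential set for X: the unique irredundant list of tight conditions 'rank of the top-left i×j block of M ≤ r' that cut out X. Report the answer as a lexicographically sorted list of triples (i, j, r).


Reconstructing r_w from the 7 given conditions:

  i=1: 1 1 1 1
  i=2: 1 2 2 2
  i=3: 1 2 2 3
  i=4: 1 2 3 4

giving w = (1, 2, 4, 3) via Δ²R.

Rothe diagram D(w) (1 cell), 1 SE-corner (essential condition):

[(3, 3, 2)]


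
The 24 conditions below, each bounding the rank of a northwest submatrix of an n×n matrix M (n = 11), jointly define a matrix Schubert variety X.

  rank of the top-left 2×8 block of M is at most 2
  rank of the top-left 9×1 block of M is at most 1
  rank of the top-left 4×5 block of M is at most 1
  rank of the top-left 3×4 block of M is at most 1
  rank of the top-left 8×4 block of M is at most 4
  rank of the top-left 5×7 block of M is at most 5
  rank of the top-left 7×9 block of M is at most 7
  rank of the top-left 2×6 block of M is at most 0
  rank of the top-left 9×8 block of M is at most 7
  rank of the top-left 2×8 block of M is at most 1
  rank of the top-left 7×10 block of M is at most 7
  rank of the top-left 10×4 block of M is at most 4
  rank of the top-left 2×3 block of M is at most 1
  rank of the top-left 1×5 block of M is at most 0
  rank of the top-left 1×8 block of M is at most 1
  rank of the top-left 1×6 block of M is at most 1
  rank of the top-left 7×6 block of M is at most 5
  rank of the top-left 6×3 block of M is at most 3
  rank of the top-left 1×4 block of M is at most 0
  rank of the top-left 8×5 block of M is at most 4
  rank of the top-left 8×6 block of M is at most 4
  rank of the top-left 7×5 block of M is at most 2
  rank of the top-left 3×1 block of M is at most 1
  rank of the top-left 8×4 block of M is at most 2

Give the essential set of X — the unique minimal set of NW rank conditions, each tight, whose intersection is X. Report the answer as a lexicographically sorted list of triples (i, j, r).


Recovering R(i,j) via the rank-extension bound from the 24 conditions:

  0 0 0 0 0 0 1 1 1 1 1
  0 0 0 0 0 0 1 1 2 2 2
  1 1 1 1 1 1 2 2 3 3 3
  1 1 1 1 1 2 3 3 4 4 4
  1 2 2 2 2 3 4 4 5 5 5
  1 2 2 2 2 3 4 5 6 6 6
  1 2 2 2 2 3 4 5 6 7 7
  1 2 2 2 3 4 5 6 7 8 8
  1 2 3 3 4 5 6 7 8 9 9
  1 2 3 4 5 6 7 8 9 10 10
  1 2 3 4 5 6 7 8 9 10 11

so w = (7, 9, 1, 6, 2, 8, 10, 5, 3, 4, 11).

ℓ(w)=25; the 5 essential cells (i,j,r):

[(2, 6, 0), (2, 8, 1), (4, 5, 1), (7, 5, 2), (8, 4, 2)]


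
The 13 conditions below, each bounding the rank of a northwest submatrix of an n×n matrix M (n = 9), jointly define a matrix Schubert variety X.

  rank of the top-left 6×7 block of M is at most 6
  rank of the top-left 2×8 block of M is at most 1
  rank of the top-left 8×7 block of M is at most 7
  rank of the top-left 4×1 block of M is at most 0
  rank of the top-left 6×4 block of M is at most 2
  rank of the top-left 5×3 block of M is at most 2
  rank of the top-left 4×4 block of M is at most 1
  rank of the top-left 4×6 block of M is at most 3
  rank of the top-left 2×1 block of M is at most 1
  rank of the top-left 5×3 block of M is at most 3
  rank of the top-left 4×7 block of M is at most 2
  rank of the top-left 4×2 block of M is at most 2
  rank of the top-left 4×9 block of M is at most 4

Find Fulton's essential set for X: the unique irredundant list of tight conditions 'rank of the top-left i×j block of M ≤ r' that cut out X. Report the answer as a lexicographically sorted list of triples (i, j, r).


The tightest implied rank at each (i,j), from the 13 conditions:

  i=1: 0, 1, 1, 1, 1, 1, 1, 1, 1
  i=2: 0, 1, 1, 1, 1, 1, 1, 1, 2
  i=3: 0, 1, 1, 1, 2, 2, 2, 2, 3
  i=4: 0, 1, 1, 1, 2, 2, 2, 3, 4
  i=5: 1, 2, 2, 2, 3, 3, 3, 4, 5
  i=6: 1, 2, 2, 2, 3, 4, 4, 5, 6
  i=7: 1, 2, 3, 3, 4, 5, 5, 6, 7
  i=8: 1, 2, 3, 4, 5, 6, 6, 7, 8
  i=9: 1, 2, 3, 4, 5, 6, 7, 8, 9

second differences of R give the permutation w = (2, 9, 5, 8, 1, 6, 3, 4, 7).

|D(w)|=18, |Ess(w)|=5:

[(2, 8, 1), (4, 1, 0), (4, 4, 1), (4, 7, 2), (6, 4, 2)]


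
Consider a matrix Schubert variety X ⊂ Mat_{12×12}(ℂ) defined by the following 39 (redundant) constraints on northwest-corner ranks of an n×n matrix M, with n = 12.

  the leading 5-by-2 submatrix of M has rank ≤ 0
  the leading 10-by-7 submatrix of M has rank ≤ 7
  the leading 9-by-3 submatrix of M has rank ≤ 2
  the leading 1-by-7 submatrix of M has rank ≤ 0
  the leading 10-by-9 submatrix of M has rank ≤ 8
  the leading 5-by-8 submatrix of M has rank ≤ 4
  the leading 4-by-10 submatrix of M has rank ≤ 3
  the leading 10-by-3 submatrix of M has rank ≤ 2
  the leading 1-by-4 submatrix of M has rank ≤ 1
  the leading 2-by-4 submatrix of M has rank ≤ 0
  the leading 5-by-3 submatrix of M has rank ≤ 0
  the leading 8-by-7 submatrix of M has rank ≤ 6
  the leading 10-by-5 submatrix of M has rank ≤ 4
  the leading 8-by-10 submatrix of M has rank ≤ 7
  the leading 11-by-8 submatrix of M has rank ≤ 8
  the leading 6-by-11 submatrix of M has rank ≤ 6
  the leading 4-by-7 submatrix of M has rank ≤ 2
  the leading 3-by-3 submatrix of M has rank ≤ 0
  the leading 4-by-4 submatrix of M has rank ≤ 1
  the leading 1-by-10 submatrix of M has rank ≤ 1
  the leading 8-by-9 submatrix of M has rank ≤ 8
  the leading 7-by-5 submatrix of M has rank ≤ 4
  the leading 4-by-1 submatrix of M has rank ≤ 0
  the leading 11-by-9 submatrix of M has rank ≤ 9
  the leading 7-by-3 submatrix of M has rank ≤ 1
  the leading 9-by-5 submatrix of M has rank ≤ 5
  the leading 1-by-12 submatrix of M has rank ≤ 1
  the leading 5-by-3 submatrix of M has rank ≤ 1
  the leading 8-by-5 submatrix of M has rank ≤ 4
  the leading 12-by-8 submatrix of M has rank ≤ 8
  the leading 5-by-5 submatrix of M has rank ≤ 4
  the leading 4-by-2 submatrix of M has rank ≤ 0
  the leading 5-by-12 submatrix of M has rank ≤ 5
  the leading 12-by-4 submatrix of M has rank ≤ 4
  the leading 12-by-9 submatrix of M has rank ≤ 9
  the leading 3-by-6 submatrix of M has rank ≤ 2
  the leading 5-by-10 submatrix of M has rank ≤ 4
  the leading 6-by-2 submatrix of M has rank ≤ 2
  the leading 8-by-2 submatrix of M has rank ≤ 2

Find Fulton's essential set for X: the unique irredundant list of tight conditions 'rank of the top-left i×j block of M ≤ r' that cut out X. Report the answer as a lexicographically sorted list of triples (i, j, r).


Computing R[i][j] = min implied NW-rank bound (n=12, 39 conditions):

  R[1]: 0  0  0  0  0  0  0  1  1  1  1  1
  R[2]: 0  0  0  0  1  1  1  2  2  2  2  2
  R[3]: 0  0  0  1  2  2  2  3  3  3  3  3
  R[4]: 0  0  0  1  2  2  2  3  3  3  4  4
  R[5]: 0  0  0  1  2  3  3  4  4  4  5  5
  R[6]: 1  1  1  2  3  4  4  5  5  5  6  6
  R[7]: 1  1  1  2  3  4  5  6  6  6  7  7
  R[8]: 1  2  2  3  4  5  6  7  7  7  8  8
  R[9]: 1  2  2  3  4  5  6  7  8  8  9  9
  R[10]: 1  2  2  3  4  5  6  7  8  9  10  10
  R[11]: 1  2  3  4  5  6  7  8  9  10  11  11
  R[12]: 1  2  3  4  5  6  7  8  9  10  11  12

second differences of R give the permutation w = (8, 5, 4, 11, 6, 1, 7, 2, 9, 10, 3, 12).

D(w) has 28 cells with 7 SE-corners; essential set:

[(1, 7, 0), (2, 4, 0), (4, 7, 2), (4, 10, 3), (5, 3, 0), (7, 3, 1), (10, 3, 2)]


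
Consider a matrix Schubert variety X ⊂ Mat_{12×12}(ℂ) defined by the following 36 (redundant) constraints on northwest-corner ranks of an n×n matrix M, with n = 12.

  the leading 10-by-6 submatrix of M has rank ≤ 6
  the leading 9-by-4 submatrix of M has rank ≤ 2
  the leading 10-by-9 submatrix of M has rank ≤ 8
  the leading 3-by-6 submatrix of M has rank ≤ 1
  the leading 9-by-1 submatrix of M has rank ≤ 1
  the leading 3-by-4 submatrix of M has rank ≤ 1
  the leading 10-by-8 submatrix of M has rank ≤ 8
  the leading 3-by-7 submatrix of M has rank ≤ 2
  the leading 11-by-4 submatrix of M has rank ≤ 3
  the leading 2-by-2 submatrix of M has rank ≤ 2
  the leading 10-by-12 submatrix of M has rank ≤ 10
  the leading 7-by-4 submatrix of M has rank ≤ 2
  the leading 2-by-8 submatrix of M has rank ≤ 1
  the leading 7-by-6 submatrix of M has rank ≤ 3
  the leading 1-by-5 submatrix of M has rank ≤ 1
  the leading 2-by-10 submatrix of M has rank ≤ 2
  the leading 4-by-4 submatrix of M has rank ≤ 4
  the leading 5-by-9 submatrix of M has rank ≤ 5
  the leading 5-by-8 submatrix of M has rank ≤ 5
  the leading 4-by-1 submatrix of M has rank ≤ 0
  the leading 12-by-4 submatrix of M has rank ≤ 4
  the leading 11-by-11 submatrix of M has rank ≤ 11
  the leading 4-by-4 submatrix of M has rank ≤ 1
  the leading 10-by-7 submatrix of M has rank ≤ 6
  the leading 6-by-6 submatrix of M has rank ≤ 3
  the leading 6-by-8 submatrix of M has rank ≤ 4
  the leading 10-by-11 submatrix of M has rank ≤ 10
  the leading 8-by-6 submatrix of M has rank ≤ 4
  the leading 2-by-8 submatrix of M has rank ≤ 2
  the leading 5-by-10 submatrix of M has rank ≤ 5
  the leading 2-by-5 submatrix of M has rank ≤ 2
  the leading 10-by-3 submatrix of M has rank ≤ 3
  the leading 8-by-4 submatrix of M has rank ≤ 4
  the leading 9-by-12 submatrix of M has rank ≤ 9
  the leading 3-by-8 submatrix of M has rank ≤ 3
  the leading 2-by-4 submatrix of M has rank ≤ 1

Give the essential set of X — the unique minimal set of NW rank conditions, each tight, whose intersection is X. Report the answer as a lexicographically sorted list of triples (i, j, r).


Reconstructing r_w from the 36 given conditions:

  i=1: 0, 1, 1, 1, 1, 1, 1, 1, 1, 1, 1, 1
  i=2: 0, 1, 1, 1, 1, 1, 1, 1, 2, 2, 2, 2
  i=3: 0, 1, 1, 1, 1, 1, 2, 2, 3, 3, 3, 3
  i=4: 0, 1, 1, 1, 2, 2, 3, 3, 4, 4, 4, 4
  i=5: 1, 2, 2, 2, 3, 3, 4, 4, 5, 5, 5, 5
  i=6: 1, 2, 2, 2, 3, 3, 4, 4, 5, 6, 6, 6
  i=7: 1, 2, 2, 2, 3, 3, 4, 5, 6, 7, 7, 7
  i=8: 1, 2, 2, 2, 3, 4, 5, 6, 7, 8, 8, 8
  i=9: 1, 2, 2, 2, 3, 4, 5, 6, 7, 8, 9, 9
  i=10: 1, 2, 3, 3, 4, 5, 6, 7, 8, 9, 10, 10
  i=11: 1, 2, 3, 3, 4, 5, 6, 7, 8, 9, 10, 11
  i=12: 1, 2, 3, 4, 5, 6, 7, 8, 9, 10, 11, 12

giving w = (2, 9, 7, 5, 1, 10, 8, 6, 11, 3, 12, 4) via Δ²R.

Rothe diagram D(w) (28 cells), 8 SE-corners (essential conditions):

[(2, 8, 1), (3, 6, 1), (4, 1, 0), (4, 4, 1), (6, 8, 4), (7, 6, 3), (9, 4, 2), (11, 4, 3)]


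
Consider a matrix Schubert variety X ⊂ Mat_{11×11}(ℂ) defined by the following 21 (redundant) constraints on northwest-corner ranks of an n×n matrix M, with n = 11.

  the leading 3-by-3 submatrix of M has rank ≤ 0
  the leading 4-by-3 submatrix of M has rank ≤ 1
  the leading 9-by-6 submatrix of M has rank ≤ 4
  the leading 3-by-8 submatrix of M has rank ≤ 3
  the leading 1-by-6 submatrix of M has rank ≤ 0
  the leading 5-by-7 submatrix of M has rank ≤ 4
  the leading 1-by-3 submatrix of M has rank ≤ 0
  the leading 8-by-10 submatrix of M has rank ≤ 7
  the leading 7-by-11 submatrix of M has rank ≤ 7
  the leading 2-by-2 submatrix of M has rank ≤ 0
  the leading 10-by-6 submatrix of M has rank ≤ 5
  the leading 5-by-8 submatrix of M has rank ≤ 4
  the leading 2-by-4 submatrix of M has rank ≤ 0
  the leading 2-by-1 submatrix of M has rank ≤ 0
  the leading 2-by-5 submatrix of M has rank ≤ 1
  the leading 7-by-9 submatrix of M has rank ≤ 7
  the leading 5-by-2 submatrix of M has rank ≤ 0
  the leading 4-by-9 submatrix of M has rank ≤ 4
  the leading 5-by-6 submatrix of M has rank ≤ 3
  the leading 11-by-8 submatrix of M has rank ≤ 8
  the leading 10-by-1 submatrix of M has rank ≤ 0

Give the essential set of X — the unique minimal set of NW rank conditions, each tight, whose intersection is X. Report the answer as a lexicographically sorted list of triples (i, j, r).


Propagating the 21 rank bounds to every northwest block:

  R[1]: 0  0  0  0  0  0  1  1  1  1  1
  R[2]: 0  0  0  0  1  1  2  2  2  2  2
  R[3]: 0  0  0  1  2  2  3  3  3  3  3
  R[4]: 0  0  1  2  3  3  4  4  4  4  4
  R[5]: 0  0  1  2  3  3  4  4  5  5  5
  R[6]: 0  1  2  3  4  4  5  5  6  6  6
  R[7]: 0  1  2  3  4  4  5  6  7  7  7
  R[8]: 0  1  2  3  4  4  5  6  7  7  8
  R[9]: 0  1  2  3  4  4  5  6  7  8  9
  R[10]: 0  1  2  3  4  5  6  7  8  9  10
  R[11]: 1  2  3  4  5  6  7  8  9  10  11

second differences of R give the permutation w = (7, 5, 4, 3, 9, 2, 8, 11, 10, 6, 1).

Rothe diagram D(w) (28 cells), 9 SE-corners (essential conditions):

[(1, 6, 0), (2, 4, 0), (3, 3, 0), (5, 2, 0), (5, 6, 3), (5, 8, 4), (8, 10, 7), (9, 6, 4), (10, 1, 0)]


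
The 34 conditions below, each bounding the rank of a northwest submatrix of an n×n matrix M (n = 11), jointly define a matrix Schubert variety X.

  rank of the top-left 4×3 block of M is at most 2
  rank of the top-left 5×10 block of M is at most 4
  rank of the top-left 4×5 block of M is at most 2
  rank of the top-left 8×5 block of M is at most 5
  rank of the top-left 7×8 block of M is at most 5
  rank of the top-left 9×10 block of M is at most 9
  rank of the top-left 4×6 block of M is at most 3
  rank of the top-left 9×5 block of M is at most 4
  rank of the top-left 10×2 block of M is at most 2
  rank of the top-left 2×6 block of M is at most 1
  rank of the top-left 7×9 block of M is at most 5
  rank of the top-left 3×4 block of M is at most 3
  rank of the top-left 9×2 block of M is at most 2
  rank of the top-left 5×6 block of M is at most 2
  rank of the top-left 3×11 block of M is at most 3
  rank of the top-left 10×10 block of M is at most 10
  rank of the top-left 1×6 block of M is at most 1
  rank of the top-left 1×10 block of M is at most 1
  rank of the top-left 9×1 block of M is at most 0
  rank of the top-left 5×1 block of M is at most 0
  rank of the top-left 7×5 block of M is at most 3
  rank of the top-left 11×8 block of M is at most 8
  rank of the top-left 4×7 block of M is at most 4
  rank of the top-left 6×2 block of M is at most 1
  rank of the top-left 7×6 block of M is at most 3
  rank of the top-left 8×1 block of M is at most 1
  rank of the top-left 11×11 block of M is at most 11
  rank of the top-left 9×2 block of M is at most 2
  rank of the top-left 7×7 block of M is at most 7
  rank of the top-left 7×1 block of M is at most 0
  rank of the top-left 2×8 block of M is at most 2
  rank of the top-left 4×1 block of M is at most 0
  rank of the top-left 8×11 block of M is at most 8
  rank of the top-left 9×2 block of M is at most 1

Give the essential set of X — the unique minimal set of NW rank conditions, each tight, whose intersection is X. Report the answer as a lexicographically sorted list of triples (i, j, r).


Recovering R(i,j) via the rank-extension bound from the 34 conditions:

  R[1]: 0  1  1  1  1  1  1  1  1  1  1
  R[2]: 0  1  1  1  1  1  2  2  2  2  2
  R[3]: 0  1  2  2  2  2  3  3  3  3  3
  R[4]: 0  1  2  2  2  2  3  4  4  4  4
  R[5]: 0  1  2  2  2  2  3  4  4  4  5
  R[6]: 0  1  2  3  3  3  4  5  5  5  6
  R[7]: 0  1  2  3  3  3  4  5  5  6  7
  R[8]: 0  1  2  3  4  4  5  6  6  7  8
  R[9]: 0  1  2  3  4  5  6  7  7  8  9
  R[10]: 1  2  3  4  5  6  7  8  8  9  10
  R[11]: 1  2  3  4  5  6  7  8  9  10  11

so w = (2, 7, 3, 8, 11, 4, 10, 5, 6, 1, 9).

6 SE-corners of the 24-cell Rothe diagram give Ess(w):

[(2, 6, 1), (5, 6, 2), (5, 10, 4), (7, 6, 3), (7, 9, 5), (9, 1, 0)]


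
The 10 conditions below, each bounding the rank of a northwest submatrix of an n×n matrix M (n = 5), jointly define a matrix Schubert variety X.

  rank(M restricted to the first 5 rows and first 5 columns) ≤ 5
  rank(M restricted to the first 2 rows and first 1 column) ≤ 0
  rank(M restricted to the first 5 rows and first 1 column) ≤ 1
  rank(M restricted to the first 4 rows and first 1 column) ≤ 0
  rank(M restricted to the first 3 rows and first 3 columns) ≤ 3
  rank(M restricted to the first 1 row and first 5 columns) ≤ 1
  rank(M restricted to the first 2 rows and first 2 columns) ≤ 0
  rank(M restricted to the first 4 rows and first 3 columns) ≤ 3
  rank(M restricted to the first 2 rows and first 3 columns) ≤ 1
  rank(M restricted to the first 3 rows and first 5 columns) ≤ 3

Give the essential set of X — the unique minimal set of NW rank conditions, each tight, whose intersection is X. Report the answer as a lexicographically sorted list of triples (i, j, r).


Propagating the 10 rank bounds to every northwest block:

  i=1: 0 0 1 1 1
  i=2: 0 0 1 2 2
  i=3: 0 1 2 3 3
  i=4: 0 1 2 3 4
  i=5: 1 2 3 4 5

the unique w with this rank table is (3, 4, 2, 5, 1).

2 SE-corners of the 6-cell Rothe diagram give Ess(w):

[(2, 2, 0), (4, 1, 0)]


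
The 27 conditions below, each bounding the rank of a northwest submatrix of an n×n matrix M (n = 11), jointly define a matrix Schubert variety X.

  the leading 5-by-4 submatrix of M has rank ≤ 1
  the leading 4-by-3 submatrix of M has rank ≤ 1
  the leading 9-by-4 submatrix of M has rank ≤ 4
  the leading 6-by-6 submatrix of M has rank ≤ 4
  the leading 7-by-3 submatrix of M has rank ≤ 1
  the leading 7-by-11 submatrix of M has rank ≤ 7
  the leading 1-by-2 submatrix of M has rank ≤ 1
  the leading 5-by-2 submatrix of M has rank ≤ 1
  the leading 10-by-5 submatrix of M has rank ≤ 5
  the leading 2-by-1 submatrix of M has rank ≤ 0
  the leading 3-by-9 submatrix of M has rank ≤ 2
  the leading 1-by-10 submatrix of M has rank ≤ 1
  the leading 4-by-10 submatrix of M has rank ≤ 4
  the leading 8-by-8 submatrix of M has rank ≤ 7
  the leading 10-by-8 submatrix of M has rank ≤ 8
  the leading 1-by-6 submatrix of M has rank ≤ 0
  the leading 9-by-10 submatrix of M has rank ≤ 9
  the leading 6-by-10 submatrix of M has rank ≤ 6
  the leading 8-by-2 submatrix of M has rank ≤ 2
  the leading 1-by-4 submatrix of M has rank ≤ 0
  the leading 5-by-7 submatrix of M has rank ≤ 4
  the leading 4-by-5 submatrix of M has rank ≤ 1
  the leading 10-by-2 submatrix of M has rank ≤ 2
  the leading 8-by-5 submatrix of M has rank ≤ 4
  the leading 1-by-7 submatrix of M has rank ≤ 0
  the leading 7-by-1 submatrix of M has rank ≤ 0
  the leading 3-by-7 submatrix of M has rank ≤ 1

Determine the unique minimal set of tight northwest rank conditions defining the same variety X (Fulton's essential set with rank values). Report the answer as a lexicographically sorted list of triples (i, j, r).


The tightest implied rank at each (i,j), from the 27 conditions:

  i=1: 0 | 0 | 0 | 0 | 0 | 0 | 0 | 1 | 1 | 1 | 1
  i=2: 0 | 1 | 1 | 1 | 1 | 1 | 1 | 2 | 2 | 2 | 2
  i=3: 0 | 1 | 1 | 1 | 1 | 1 | 1 | 2 | 2 | 3 | 3
  i=4: 0 | 1 | 1 | 1 | 1 | 2 | 2 | 3 | 3 | 4 | 4
  i=5: 0 | 1 | 1 | 1 | 2 | 3 | 3 | 4 | 4 | 5 | 5
  i=6: 0 | 1 | 1 | 2 | 3 | 4 | 4 | 5 | 5 | 6 | 6
  i=7: 0 | 1 | 1 | 2 | 3 | 4 | 5 | 6 | 6 | 7 | 7
  i=8: 1 | 2 | 2 | 3 | 4 | 5 | 6 | 7 | 7 | 8 | 8
  i=9: 1 | 2 | 3 | 4 | 5 | 6 | 7 | 8 | 8 | 9 | 9
  i=10: 1 | 2 | 3 | 4 | 5 | 6 | 7 | 8 | 9 | 10 | 10
  i=11: 1 | 2 | 3 | 4 | 5 | 6 | 7 | 8 | 9 | 10 | 11

second differences of R give the permutation w = (8, 2, 10, 6, 5, 4, 7, 1, 3, 9, 11).

D(w) has 26 cells with 7 SE-corners; essential set:

[(1, 7, 0), (3, 7, 1), (3, 9, 2), (4, 5, 1), (5, 4, 1), (7, 1, 0), (7, 3, 1)]


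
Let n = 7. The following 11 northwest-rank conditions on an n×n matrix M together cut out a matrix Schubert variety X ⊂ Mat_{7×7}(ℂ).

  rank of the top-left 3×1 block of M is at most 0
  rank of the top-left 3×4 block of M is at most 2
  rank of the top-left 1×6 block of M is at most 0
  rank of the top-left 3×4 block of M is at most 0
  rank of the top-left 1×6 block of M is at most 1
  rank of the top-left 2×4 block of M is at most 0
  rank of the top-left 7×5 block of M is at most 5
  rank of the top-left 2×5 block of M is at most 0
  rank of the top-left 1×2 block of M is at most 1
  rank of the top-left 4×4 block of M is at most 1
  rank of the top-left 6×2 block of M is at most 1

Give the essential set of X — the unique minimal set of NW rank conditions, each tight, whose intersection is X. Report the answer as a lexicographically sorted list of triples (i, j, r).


Computing R[i][j] = min implied NW-rank bound (n=7, 11 conditions):

  0 0 0 0 0 0 1
  0 0 0 0 0 1 2
  0 0 0 0 1 2 3
  1 1 1 1 2 3 4
  1 1 2 2 3 4 5
  1 1 2 3 4 5 6
  1 2 3 4 5 6 7

hence w(1..7) = (7, 6, 5, 1, 3, 4, 2).

4 SE-corners of the 17-cell Rothe diagram give Ess(w):

[(1, 6, 0), (2, 5, 0), (3, 4, 0), (6, 2, 1)]


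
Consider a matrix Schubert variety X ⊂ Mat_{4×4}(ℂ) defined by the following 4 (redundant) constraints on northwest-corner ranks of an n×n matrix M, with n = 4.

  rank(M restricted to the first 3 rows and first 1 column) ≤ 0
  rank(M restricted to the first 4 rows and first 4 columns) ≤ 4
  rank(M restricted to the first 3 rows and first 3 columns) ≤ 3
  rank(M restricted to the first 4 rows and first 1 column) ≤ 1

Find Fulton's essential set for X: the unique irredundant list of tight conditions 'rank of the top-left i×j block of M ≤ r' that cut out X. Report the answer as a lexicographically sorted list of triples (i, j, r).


The tightest implied rank at each (i,j), from the 4 conditions:

  0  1  1  1
  0  1  2  2
  0  1  2  3
  1  2  3  4

second differences of R give the permutation w = (2, 3, 4, 1).

D(w) has 3 cells with 1 SE-corner; essential set:

[(3, 1, 0)]


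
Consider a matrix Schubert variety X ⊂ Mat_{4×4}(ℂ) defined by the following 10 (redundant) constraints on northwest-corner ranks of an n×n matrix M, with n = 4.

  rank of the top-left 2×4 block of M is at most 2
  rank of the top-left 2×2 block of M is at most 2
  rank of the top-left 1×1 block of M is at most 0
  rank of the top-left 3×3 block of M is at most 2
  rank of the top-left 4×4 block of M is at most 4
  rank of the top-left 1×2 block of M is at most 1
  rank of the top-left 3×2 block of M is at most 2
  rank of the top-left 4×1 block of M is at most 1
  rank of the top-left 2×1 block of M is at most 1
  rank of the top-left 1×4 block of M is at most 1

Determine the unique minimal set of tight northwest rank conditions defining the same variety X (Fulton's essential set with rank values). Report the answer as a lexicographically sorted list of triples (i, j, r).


Recovering R(i,j) via the rank-extension bound from the 10 conditions:

  i=1: 0  1  1  1
  i=2: 1  2  2  2
  i=3: 1  2  2  3
  i=4: 1  2  3  4

so w = (2, 1, 4, 3).

2 SE-corners of the 2-cell Rothe diagram give Ess(w):

[(1, 1, 0), (3, 3, 2)]


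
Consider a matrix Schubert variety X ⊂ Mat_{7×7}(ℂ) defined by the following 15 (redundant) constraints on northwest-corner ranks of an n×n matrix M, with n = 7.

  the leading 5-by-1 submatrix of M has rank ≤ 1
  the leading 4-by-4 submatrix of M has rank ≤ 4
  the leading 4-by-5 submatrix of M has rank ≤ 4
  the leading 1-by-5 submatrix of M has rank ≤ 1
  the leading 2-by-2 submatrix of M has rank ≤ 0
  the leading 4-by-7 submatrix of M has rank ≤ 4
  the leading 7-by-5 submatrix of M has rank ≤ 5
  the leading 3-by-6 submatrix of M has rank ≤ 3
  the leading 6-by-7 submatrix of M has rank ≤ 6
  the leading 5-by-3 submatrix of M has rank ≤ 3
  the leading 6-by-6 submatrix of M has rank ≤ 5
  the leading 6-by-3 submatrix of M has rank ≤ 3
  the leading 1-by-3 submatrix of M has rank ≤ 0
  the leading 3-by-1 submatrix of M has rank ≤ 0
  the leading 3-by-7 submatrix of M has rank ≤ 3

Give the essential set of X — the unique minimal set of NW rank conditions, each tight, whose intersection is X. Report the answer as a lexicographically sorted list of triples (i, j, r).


Rank table r_w(7×7) implied by the 15 constraints:

  R[1]: 0, 0, 0, 1, 1, 1, 1
  R[2]: 0, 0, 1, 2, 2, 2, 2
  R[3]: 0, 1, 2, 3, 3, 3, 3
  R[4]: 1, 2, 3, 4, 4, 4, 4
  R[5]: 1, 2, 3, 4, 5, 5, 5
  R[6]: 1, 2, 3, 4, 5, 5, 6
  R[7]: 1, 2, 3, 4, 5, 6, 7

second differences of R give the permutation w = (4, 3, 2, 1, 5, 7, 6).

4 SE-corners of the 7-cell Rothe diagram give Ess(w):

[(1, 3, 0), (2, 2, 0), (3, 1, 0), (6, 6, 5)]


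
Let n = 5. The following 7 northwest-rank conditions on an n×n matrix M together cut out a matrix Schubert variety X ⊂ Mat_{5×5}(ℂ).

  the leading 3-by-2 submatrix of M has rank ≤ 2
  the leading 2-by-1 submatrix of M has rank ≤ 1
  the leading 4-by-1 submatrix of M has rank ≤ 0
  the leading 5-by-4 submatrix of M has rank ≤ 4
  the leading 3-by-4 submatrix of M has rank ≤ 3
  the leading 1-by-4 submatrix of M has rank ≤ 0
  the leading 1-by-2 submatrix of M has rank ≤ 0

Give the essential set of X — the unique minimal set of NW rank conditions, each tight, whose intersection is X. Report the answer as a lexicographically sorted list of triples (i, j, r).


Propagating the 7 rank bounds to every northwest block:

  row 1: 0  0  0  0  1
  row 2: 0  1  1  1  2
  row 3: 0  1  2  2  3
  row 4: 0  1  2  3  4
  row 5: 1  2  3  4  5

so w = (5, 2, 3, 4, 1).

ℓ(w)=7; the 2 essential cells (i,j,r):

[(1, 4, 0), (4, 1, 0)]
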